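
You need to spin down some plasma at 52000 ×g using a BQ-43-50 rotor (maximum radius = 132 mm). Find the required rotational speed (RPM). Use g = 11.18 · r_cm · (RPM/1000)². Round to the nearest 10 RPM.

≈ 18770 RPM

r = 132 mm = 13.2 cm
52,000 = 11.18 × 13.2 × (N/1000)²
(N/1000)² = 52,000 / 147.576 = 352.3608
N = 1000 × √352.3608 ≈ 18,771.3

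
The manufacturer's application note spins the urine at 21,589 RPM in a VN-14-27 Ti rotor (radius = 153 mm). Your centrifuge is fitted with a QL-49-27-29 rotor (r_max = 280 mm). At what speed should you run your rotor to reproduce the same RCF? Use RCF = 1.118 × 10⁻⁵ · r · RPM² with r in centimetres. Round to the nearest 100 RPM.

Original rotor: r = 153 mm = 15.3 cm
RCF = 1.118 × 10⁻⁵ × r × N²
RCF_original = 1.118 × 10⁻⁵ × 15.3 × (21589)² = 1.118 × 10⁻⁵ × 15.3 × 466,084,921 ≈ 79,725.7 × g
Your rotor: r = 280 mm = 28.0 cm
79,725.7 = 1.118 × 10⁻⁵ × 28 × N²
N² = 79,725.7 / (31.304 × 10⁻⁵) = 254,682,149
N ≈ √254,682,149 ≈ 15,958.8

16000 RPM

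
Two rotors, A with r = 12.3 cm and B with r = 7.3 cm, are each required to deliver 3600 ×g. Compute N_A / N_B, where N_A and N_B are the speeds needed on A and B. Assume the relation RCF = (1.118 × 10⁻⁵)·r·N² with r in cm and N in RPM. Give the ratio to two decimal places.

0.77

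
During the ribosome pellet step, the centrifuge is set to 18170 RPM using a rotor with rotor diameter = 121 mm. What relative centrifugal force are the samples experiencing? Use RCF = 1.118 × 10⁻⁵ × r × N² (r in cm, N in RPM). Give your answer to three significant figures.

r = 121 mm / 2 = 60.5 mm = 6.05 cm
RCF = 1.118 × 10⁻⁵ × r × N²
RCF = 1.118 × 10⁻⁵ × 6.05 × (18170)² = 1.118 × 10⁻⁵ × 6.05 × 330,148,900 ≈ 22,330.9 × g

22300 ×g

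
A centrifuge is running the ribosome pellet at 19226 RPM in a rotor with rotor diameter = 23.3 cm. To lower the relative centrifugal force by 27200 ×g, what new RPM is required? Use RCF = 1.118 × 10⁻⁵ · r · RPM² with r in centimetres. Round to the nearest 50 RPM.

N₂ ≈ 12700 RPM

r = 23.3 / 2 = 11.65 cm
Current RCF = 1.118 × 10⁻⁵ × 11.65 × (19226)² = 1.118 × 10⁻⁵ × 11.65 × 369,639,076 ≈ 48,144.4 × g
Target RCF = 48,144.4 − 27,200 = 20,944.4 × g
N² = 20,944.4 / (13.0247 × 10⁻⁵) = 160,805,239
N ≈ √160,805,239 ≈ 12,680.9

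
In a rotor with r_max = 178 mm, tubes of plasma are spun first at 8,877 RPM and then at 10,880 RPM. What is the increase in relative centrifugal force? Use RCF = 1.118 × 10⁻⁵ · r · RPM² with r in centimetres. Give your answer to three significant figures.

r = 178 mm = 17.8 cm
RCF₁ = 1.118 × 10⁻⁵ × 17.8 × (8877)² = 1.118 × 10⁻⁵ × 17.8 × 78,801,129 ≈ 15,681.7 × g
RCF₂ = 1.118 × 10⁻⁵ × 17.8 × (10880)² = 1.118 × 10⁻⁵ × 17.8 × 118,374,400 ≈ 23,557 × g
Increase = 23,557 − 15,681.7 = 7,875.3

≈ 7880 g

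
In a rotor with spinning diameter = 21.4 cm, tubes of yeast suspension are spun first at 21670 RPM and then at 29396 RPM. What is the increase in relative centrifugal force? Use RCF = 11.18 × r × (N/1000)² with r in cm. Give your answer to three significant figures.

r = 21.4 / 2 = 10.7 cm
RCF₁ = 11.18 × 10.7 × (21.67)² = 11.18 × 10.7 × 469.5889 ≈ 56,175 × g
RCF₂ = 11.18 × 10.7 × (29.396)² = 11.18 × 10.7 × 864.124816 ≈ 103,371.8 × g
Increase = 103,371.8 − 56,175 = 47,196.8

≈ 47200 g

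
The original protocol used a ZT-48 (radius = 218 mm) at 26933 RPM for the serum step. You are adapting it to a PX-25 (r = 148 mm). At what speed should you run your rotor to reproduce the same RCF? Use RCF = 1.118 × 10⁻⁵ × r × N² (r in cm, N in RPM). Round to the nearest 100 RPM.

Original rotor: r = 218 mm = 21.8 cm
RCF = 1.118 × 10⁻⁵ × r × N²
RCF_original = 1.118 × 10⁻⁵ × 21.8 × (26933)² = 1.118 × 10⁻⁵ × 21.8 × 725,386,489 ≈ 176,794.1 × g
Your rotor: r = 148 mm = 14.8 cm
176,794.1 = 1.118 × 10⁻⁵ × 14.8 × N²
N² = 176,794.1 / (16.5464 × 10⁻⁵) = 1,068,474,714
N ≈ √1,068,474,714 ≈ 32,687.5

≈ 32700 RPM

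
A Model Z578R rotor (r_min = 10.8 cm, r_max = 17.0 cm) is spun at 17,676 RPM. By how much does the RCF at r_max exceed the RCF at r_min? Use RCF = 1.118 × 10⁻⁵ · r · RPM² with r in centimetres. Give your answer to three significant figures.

RCF_max = 1.118 × 10⁻⁵ × 17 × (17676)² = 1.118 × 10⁻⁵ × 17 × 312,440,976 ≈ 59,382.5 × g
RCF_min = 1.118 × 10⁻⁵ × 10.8 × (17676)² = 1.118 × 10⁻⁵ × 10.8 × 312,440,976 ≈ 37,725.4 × g
ΔRCF = 59,382.5 − 37,725.4 = 21,657.1

ΔRCF ≈ 21700 x g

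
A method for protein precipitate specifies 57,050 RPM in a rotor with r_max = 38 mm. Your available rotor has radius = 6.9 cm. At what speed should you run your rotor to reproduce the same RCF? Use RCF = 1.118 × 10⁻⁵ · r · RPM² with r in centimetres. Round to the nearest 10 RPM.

Original rotor: r = 38 mm = 3.8 cm
RCF_original = 1.118 × 10⁻⁵ × 3.8 × (57050)² = 1.118 × 10⁻⁵ × 3.8 × 3,254,702,500 ≈ 138,272.8 × g
138,272.8 = 1.118 × 10⁻⁵ × 6.9 × N²
N² = 138,272.8 / (7.7142 × 10⁻⁵) = 1,792,445,101
N ≈ √1,792,445,101 ≈ 42,337.3

42340 RPM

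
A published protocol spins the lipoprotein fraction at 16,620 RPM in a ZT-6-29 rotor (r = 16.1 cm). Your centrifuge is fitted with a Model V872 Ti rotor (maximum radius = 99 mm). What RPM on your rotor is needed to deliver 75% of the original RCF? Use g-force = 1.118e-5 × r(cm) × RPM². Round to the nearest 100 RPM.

≈ 18400 RPM

RCF_original = 1.118 × 10⁻⁵ × 16.1 × (16620)² = 1.118 × 10⁻⁵ × 16.1 × 276,224,400 ≈ 49,719.8 × g
Target RCF = 0.75 × 49,719.8 ≈ 37,289.9 × g
Your rotor: r = 99 mm = 9.9 cm
37,289.9 = 1.118 × 10⁻⁵ × 9.9 × N²
N² = 37,289.9 / (11.0682 × 10⁻⁵) = 336,910,247
N ≈ √336,910,247 ≈ 18,355.1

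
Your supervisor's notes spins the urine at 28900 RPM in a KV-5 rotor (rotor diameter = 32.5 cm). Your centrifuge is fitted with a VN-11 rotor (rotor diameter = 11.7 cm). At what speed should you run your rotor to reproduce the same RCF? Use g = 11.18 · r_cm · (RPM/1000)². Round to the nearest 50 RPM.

Original rotor: r = 32.5 / 2 = 16.25 cm
RCF = 11.18 × r × (N/1000)²
RCF_original = 11.18 × 16.25 × (28.9)² = 11.18 × 16.25 × 835.21 ≈ 151,736.8 × g
Your rotor: r = 11.7 / 2 = 5.85 cm
151,736.8 = 11.18 × 5.85 × (N/1000)²
(N/1000)² = 151,736.8 / 65.403 = 2320.028
N = 1000 × √2320.028 ≈ 48,166.7

≈ 48150 RPM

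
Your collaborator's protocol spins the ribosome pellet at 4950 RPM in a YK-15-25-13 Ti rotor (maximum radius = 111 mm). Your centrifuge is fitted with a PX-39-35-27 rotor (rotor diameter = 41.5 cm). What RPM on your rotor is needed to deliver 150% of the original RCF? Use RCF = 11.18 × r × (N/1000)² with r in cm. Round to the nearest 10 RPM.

4430 RPM

Original rotor: r = 111 mm = 11.1 cm
RCF_original = 11.18 × 11.1 × (4.95)² = 11.18 × 11.1 × 24.5025 ≈ 3,040.7 × g
Target RCF = 1.5 × 3,040.7 ≈ 4,561 × g
Your rotor: r = 41.5 / 2 = 20.75 cm
4,561 = 11.18 × 20.75 × (N/1000)²
(N/1000)² = 4,561 / 231.985 = 19.66075
N = 1000 × √19.66075 ≈ 4,434.0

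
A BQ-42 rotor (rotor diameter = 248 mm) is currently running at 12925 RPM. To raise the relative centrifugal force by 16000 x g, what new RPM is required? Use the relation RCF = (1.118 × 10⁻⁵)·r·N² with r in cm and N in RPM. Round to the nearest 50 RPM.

≈ 16800 RPM

r = 248 mm / 2 = 124 mm = 12.4 cm
Current RCF = 1.118 × 10⁻⁵ × 12.4 × (12925)² = 1.118 × 10⁻⁵ × 12.4 × 167,055,625 ≈ 23,159.3 × g
Target RCF = 23,159.3 + 16,000 = 39,159.3 × g
N² = 39,159.3 / (13.8632 × 10⁻⁵) = 282,469,415
N ≈ √282,469,415 ≈ 16,806.8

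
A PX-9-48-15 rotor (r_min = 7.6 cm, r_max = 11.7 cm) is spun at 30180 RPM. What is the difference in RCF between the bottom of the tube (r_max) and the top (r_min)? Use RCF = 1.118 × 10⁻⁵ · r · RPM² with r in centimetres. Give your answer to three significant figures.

ΔRCF ≈ 41800 ×g

ΔRCF = 1.118 × 10⁻⁵ × (r_max − r_min) × N² = 1.118 × 10⁻⁵ × 4.1 × 910,832,400 ≈ 41,750.7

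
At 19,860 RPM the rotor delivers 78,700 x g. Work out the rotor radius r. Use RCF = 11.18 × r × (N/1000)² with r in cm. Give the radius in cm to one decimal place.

RCF = 11.18 × r × (N/1000)²
78700 = 11.18 × r × (19.86)²
r = 78700 / (11.18 × 394.4196) = 78700 / 4409.611 ≈ 17.847 cm

≈ 17.8 cm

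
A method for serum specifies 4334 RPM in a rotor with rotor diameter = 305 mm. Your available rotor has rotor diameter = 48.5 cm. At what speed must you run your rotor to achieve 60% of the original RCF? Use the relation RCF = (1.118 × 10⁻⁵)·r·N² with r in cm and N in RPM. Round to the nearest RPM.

2662 RPM

Original rotor: r = 305 mm / 2 = 152.5 mm = 15.25 cm
RCF_original = 1.118 × 10⁻⁵ × 15.25 × (4334)² = 1.118 × 10⁻⁵ × 15.25 × 18,783,556 ≈ 3,202.5 × g
Target RCF = 0.6 × 3,202.5 ≈ 1,921.5 × g
Your rotor: r = 48.5 / 2 = 24.25 cm
1,921.5 = 1.118 × 10⁻⁵ × 24.25 × N²
N² = 1,921.5 / (27.1115 × 10⁻⁵) = 7,087,398
N ≈ √7,087,398 ≈ 2,662.2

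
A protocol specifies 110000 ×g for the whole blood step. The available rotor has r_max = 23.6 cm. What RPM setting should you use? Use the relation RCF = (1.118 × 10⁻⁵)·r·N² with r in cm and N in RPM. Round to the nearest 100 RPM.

110,000 = 1.118 × 10⁻⁵ × 23.6 × N²
N² = 110,000 / (26.3848 × 10⁻⁵) = 416,906,704
N ≈ √416,906,704 ≈ 20,418.3

N ≈ 20400 RPM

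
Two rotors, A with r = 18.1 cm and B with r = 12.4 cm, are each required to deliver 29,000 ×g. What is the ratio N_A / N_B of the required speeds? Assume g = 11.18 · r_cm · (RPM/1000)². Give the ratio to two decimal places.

0.83

At fixed RCF, N ∝ 1/√r, so N_A/N_B = √(r_B/r_A) = √(12.4/18.1) = √0.685083 = 0.8277.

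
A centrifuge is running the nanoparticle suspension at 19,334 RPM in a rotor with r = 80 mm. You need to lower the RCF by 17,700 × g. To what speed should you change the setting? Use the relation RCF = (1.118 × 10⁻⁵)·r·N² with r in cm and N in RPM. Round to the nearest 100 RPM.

r = 80 mm = 8.0 cm
Current RCF = 1.118 × 10⁻⁵ × 8 × (19334)² = 1.118 × 10⁻⁵ × 8 × 373,803,556 ≈ 33,433 × g
Target RCF = 33,433 − 17,700 = 15,733 × g
N² = 15,733 / (8.944 × 10⁻⁵) = 175,905,635
N ≈ √175,905,635 ≈ 13,262.9

13300 RPM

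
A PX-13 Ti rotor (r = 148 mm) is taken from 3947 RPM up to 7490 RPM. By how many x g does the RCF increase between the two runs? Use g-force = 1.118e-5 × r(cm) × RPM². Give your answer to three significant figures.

r = 148 mm = 14.8 cm
RCF₁ = 1.118 × 10⁻⁵ × 14.8 × (3947)² = 1.118 × 10⁻⁵ × 14.8 × 15,578,809 ≈ 2,577.7 × g
RCF₂ = 1.118 × 10⁻⁵ × 14.8 × (7490)² = 1.118 × 10⁻⁵ × 14.8 × 56,100,100 ≈ 9,282.5 × g
Increase = 9,282.5 − 2,577.7 = 6,704.8

6700 x g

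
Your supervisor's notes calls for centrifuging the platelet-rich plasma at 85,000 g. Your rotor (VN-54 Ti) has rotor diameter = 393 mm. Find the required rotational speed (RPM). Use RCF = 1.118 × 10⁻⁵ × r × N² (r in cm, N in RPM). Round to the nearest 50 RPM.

r = 393 mm / 2 = 196.5 mm = 19.65 cm
85,000 = 1.118 × 10⁻⁵ × 19.65 × N²
N² = 85,000 / (21.9687 × 10⁻⁵) = 386,914,110
N ≈ √386,914,110 ≈ 19,670.1

≈ 19650 RPM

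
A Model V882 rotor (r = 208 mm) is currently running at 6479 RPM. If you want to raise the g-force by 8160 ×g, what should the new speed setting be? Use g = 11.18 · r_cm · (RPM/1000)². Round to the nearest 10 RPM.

N₂ ≈ 8780 RPM

r = 208 mm = 20.8 cm
Current RCF = 11.18 × 20.8 × (6.479)² = 11.18 × 20.8 × 41.977441 ≈ 9,761.6 × g
Target RCF = 9,761.6 + 8,160 = 17,921.6 × g
(N/1000)² = 17,921.6 / 232.544 = 77.06757
N = 1000 × √77.06757 ≈ 8,778.8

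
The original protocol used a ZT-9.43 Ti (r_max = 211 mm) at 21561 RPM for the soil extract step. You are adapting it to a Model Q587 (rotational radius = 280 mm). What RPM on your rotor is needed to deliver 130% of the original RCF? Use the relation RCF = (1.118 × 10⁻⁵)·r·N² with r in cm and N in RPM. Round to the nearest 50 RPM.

≈ 21350 RPM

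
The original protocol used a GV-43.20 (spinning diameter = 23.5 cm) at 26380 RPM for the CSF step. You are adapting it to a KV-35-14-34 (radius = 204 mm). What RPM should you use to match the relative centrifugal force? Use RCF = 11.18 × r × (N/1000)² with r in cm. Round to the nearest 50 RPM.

20000 RPM

Original rotor: r = 23.5 / 2 = 11.75 cm
RCF_original = 11.18 × 11.75 × (26.38)² = 11.18 × 11.75 × 695.9044 ≈ 91,417.5 × g
Your rotor: r = 204 mm = 20.4 cm
91,417.5 = 11.18 × 20.4 × (N/1000)²
(N/1000)² = 91,417.5 / 228.072 = 400.8274
N = 1000 × √400.8274 ≈ 20,020.7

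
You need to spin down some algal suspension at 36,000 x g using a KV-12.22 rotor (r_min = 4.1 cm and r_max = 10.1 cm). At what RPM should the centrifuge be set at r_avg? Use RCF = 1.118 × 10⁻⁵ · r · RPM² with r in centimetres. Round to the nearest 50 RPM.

21300 RPM

r_avg = (4.1 + 10.1) / 2 = 7.1 cm
36,000 = 1.118 × 10⁻⁵ × 7.1 × N²
N² = 36,000 / (7.9378 × 10⁻⁵) = 453,526,166
N ≈ √453,526,166 ≈ 21,296.2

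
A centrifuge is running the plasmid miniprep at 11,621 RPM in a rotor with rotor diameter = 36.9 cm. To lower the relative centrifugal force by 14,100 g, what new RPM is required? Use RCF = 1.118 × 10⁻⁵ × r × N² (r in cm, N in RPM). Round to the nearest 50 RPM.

r = 36.9 / 2 = 18.45 cm
Current RCF = 1.118 × 10⁻⁵ × 18.45 × (11621)² = 1.118 × 10⁻⁵ × 18.45 × 135,047,641 ≈ 27,856.4 × g
Target RCF = 27,856.4 − 14,100 = 13,756.4 × g
N² = 13,756.4 / (20.6271 × 10⁻⁵) = 66,690,907
N ≈ √66,690,907 ≈ 8,166.5

8150 RPM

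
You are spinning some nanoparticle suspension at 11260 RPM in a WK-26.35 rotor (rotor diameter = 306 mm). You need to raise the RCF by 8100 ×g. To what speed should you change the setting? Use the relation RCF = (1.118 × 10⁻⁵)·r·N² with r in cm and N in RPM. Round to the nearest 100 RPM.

≈ 13200 RPM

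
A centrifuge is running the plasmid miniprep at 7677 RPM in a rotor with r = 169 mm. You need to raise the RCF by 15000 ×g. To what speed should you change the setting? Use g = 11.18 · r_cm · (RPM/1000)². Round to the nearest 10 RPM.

11760 RPM

r = 169 mm = 16.9 cm
Current RCF = 11.18 × 16.9 × (7.677)² = 11.18 × 16.9 × 58.936329 ≈ 11,135.5 × g
Target RCF = 11,135.5 + 15,000 = 26,135.5 × g
(N/1000)² = 26,135.5 / 188.942 = 138.3255
N = 1000 × √138.3255 ≈ 11,761.2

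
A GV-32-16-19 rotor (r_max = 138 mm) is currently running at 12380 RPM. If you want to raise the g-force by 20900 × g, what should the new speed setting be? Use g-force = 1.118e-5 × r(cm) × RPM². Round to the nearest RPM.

r = 138 mm = 13.8 cm
Current RCF = 1.118 × 10⁻⁵ × 13.8 × (12380)² = 1.118 × 10⁻⁵ × 13.8 × 153,264,400 ≈ 23,646.2 × g
Target RCF = 23,646.2 + 20,900 = 44,546.2 × g
N² = 44,546.2 / (15.4284 × 10⁻⁵) = 288,728,578
N ≈ √288,728,578 ≈ 16,992.0

N₂ ≈ 16992 RPM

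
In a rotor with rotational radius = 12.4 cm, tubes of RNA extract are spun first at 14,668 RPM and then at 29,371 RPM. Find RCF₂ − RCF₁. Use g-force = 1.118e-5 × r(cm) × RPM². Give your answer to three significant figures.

≈ 89800 × g

RCF₁ = 1.118 × 10⁻⁵ × 12.4 × (14668)² = 1.118 × 10⁻⁵ × 12.4 × 215,150,224 ≈ 29,826.7 × g
RCF₂ = 1.118 × 10⁻⁵ × 12.4 × (29371)² = 1.118 × 10⁻⁵ × 12.4 × 862,655,641 ≈ 119,591.7 × g
Increase = 119,591.7 − 29,826.7 = 89,765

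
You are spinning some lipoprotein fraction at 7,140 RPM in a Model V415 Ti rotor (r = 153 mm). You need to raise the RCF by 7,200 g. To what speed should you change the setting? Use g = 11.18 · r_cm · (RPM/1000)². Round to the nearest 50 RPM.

≈ 9650 RPM

r = 153 mm = 15.3 cm
Current RCF = 11.18 × 15.3 × (7.14)² = 11.18 × 15.3 × 50.9796 ≈ 8,720.3 × g
Target RCF = 8,720.3 + 7,200 = 15,920.3 × g
(N/1000)² = 15,920.3 / 171.054 = 93.07178
N = 1000 × √93.07178 ≈ 9,647.4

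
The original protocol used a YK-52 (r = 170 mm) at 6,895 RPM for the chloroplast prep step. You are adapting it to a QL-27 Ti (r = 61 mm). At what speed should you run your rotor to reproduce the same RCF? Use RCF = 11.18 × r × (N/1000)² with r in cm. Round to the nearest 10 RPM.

11510 RPM

Original rotor: r = 170 mm = 17.0 cm
RCF_original = 11.18 × 17 × (6.895)² = 11.18 × 17 × 47.541025 ≈ 9,035.6 × g
Your rotor: r = 61 mm = 6.1 cm
9,035.6 = 11.18 × 6.1 × (N/1000)²
(N/1000)² = 9,035.6 / 68.198 = 132.4907
N = 1000 × √132.4907 ≈ 11,510.5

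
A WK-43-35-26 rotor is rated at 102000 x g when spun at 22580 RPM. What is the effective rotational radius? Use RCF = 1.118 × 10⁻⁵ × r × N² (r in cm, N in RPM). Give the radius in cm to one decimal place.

102000 = 1.118 × 10⁻⁵ × r × (22580)²
r = 102000 / (1.118 × 10⁻⁵ × 509,856,400) = 102000 / 5700.195 ≈ 17.894 cm

r ≈ 17.9 cm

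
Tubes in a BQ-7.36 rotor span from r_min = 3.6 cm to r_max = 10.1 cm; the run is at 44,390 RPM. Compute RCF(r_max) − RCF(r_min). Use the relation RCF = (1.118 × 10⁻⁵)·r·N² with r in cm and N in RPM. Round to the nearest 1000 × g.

143000 ×g

RCF_max = 1.118 × 10⁻⁵ × 10.1 × (44390)² = 1.118 × 10⁻⁵ × 10.1 × 1,970,472,100 ≈ 222,501.8 × g
RCF_min = 1.118 × 10⁻⁵ × 3.6 × (44390)² = 1.118 × 10⁻⁵ × 3.6 × 1,970,472,100 ≈ 79,307.6 × g
ΔRCF = 222,501.8 − 79,307.6 = 143,194.2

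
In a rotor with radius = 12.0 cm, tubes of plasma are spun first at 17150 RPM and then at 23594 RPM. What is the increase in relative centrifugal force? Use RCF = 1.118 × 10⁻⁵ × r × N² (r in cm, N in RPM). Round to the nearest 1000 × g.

RCF₁ = 1.118 × 10⁻⁵ × 12 × (17150)² = 1.118 × 10⁻⁵ × 12 × 294,122,500 ≈ 39,459.5 × g
RCF₂ = 1.118 × 10⁻⁵ × 12 × (23594)² = 1.118 × 10⁻⁵ × 12 × 556,676,836 ≈ 74,683.8 × g
Increase = 74,683.8 − 39,459.5 = 35,224.3

35000 x g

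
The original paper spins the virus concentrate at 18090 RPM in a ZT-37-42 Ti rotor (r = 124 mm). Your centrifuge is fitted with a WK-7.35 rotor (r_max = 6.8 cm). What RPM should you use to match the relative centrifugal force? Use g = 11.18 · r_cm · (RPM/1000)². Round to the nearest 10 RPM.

≈ 24430 RPM

Original rotor: r = 124 mm = 12.4 cm
RCF_original = 11.18 × 12.4 × (18.09)² = 11.18 × 12.4 × 327.2481 ≈ 45,367.1 × g
45,367.1 = 11.18 × 6.8 × (N/1000)²
(N/1000)² = 45,367.1 / 76.024 = 596.7471
N = 1000 × √596.7471 ≈ 24,428.4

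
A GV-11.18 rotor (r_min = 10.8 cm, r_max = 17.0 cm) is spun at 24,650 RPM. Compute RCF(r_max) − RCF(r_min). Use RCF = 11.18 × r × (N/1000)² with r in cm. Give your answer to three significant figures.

ΔRCF = 11.18 × (r_max − r_min) × (N/1000)² = 11.18 × 6.2 × 607.6225 ≈ 42,118

ΔRCF ≈ 42100 × g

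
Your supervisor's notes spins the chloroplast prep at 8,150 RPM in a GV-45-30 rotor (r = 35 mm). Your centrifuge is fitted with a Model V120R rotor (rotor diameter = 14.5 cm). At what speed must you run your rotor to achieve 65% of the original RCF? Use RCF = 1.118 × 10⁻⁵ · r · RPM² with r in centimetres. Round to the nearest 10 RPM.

Original rotor: r = 35 mm = 3.5 cm
RCF_original = 1.118 × 10⁻⁵ × 3.5 × (8150)² = 1.118 × 10⁻⁵ × 3.5 × 66,422,500 ≈ 2,599.1 × g
Target RCF = 0.65 × 2,599.1 ≈ 1,689.4 × g
Your rotor: r = 14.5 / 2 = 7.25 cm
1,689.4 = 1.118 × 10⁻⁵ × 7.25 × N²
N² = 1,689.4 / (8.1055 × 10⁻⁵) = 20,842,638
N ≈ √20,842,638 ≈ 4,565.4

≈ 4570 RPM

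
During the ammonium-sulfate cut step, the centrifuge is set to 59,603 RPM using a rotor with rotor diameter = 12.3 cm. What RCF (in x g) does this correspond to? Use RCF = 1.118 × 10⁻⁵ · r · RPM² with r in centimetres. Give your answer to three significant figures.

r = 12.3 / 2 = 6.15 cm
RCF = 1.118 × 10⁻⁵ × 6.15 × (59603)² = 1.118 × 10⁻⁵ × 6.15 × 3,552,517,609 ≈ 244,260.5 × g

244000 x g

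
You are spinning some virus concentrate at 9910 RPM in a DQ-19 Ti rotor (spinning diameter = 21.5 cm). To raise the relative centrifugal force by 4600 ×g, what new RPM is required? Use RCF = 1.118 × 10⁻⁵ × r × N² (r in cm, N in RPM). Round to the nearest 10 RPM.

r = 21.5 / 2 = 10.75 cm
Current RCF = 1.118 × 10⁻⁵ × 10.75 × (9910)² = 1.118 × 10⁻⁵ × 10.75 × 98,208,100 ≈ 11,803.1 × g
Target RCF = 11,803.1 + 4,600 = 16,403.1 × g
N² = 16,403.1 / (12.0185 × 10⁻⁵) = 136,482,090
N ≈ √136,482,090 ≈ 11,682.6

≈ 11680 RPM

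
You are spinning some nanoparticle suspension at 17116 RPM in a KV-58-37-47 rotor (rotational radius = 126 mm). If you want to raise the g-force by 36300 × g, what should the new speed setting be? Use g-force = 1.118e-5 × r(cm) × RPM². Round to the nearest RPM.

r = 126 mm = 12.6 cm
Current RCF = 1.118 × 10⁻⁵ × 12.6 × (17116)² = 1.118 × 10⁻⁵ × 12.6 × 292,957,456 ≈ 41,268.3 × g
Target RCF = 41,268.3 + 36,300 = 77,568.3 × g
N² = 77,568.3 / (14.0868 × 10⁻⁵) = 550,645,285
N ≈ √550,645,285 ≈ 23,465.8

≈ 23466 RPM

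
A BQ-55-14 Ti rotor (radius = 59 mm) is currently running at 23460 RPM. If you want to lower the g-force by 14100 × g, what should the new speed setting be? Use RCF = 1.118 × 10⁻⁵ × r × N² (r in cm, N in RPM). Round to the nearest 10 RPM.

r = 59 mm = 5.9 cm
Current RCF = 1.118 × 10⁻⁵ × 5.9 × (23460)² = 1.118 × 10⁻⁵ × 5.9 × 550,371,600 ≈ 36,303.6 × g
Target RCF = 36,303.6 − 14,100 = 22,203.6 × g
N² = 22,203.6 / (6.5962 × 10⁻⁵) = 336,611,989
N ≈ √336,611,989 ≈ 18,347.0

≈ 18350 RPM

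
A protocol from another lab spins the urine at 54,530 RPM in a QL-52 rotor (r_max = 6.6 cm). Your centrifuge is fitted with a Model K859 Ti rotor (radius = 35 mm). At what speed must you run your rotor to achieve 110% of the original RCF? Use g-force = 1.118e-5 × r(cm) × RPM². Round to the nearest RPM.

≈ 78536 RPM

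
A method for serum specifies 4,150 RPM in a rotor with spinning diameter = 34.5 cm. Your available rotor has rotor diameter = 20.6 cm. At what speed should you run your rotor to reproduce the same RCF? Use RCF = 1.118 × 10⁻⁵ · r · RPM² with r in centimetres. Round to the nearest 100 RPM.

Original rotor: r = 34.5 / 2 = 17.25 cm
RCF_original = 1.118 × 10⁻⁵ × 17.25 × (4150)² = 1.118 × 10⁻⁵ × 17.25 × 17,222,500 ≈ 3,321.4 × g
Your rotor: r = 20.6 / 2 = 10.3 cm
3,321.4 = 1.118 × 10⁻⁵ × 10.3 × N²
N² = 3,321.4 / (11.5154 × 10⁻⁵) = 28,843,114
N ≈ √28,843,114 ≈ 5,370.6

≈ 5400 RPM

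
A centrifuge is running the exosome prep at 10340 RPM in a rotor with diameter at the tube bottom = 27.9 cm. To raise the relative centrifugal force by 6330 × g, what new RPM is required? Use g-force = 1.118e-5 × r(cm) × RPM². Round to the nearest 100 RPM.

r = 27.9 / 2 = 13.95 cm
Current RCF = 1.118 × 10⁻⁵ × 13.95 × (10340)² = 1.118 × 10⁻⁵ × 13.95 × 106,915,600 ≈ 16,674.7 × g
Target RCF = 16,674.7 + 6,330 = 23,004.7 × g
N² = 23,004.7 / (15.5961 × 10⁻⁵) = 147,502,901
N ≈ √147,502,901 ≈ 12,145.1

≈ 12100 RPM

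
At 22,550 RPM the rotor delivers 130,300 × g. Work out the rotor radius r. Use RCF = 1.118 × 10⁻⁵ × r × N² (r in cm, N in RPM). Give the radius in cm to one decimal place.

RCF = 1.118 × 10⁻⁵ × r × N²
130300 = 1.118 × 10⁻⁵ × r × (22550)²
r = 130300 / (1.118 × 10⁻⁵ × 508,502,500) = 130300 / 5685.058 ≈ 22.920 cm

22.9 cm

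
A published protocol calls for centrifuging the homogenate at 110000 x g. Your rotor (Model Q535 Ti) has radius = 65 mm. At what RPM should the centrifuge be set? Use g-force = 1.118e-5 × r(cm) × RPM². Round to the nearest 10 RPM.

≈ 38910 RPM

r = 65 mm = 6.5 cm
110,000 = 1.118 × 10⁻⁵ × 6.5 × N²
N² = 110,000 / (7.267 × 10⁻⁵) = 1,513,692,032
N ≈ √1,513,692,032 ≈ 38,906.2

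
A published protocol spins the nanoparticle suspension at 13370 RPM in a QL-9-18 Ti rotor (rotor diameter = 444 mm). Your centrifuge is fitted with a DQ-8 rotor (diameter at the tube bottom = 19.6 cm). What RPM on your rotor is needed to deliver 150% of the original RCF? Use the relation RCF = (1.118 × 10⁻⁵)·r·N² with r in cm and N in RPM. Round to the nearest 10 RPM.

Original rotor: r = 444 mm / 2 = 222 mm = 22.2 cm
RCF = 1.118 × 10⁻⁵ × r × N²
RCF_original = 1.118 × 10⁻⁵ × 22.2 × (13370)² = 1.118 × 10⁻⁵ × 22.2 × 178,756,900 ≈ 44,366.7 × g
Target RCF = 1.5 × 44,366.7 ≈ 66,550 × g
Your rotor: r = 19.6 / 2 = 9.8 cm
66,550 = 1.118 × 10⁻⁵ × 9.8 × N²
N² = 66,550 / (10.9564 × 10⁻⁵) = 607,407,543
N ≈ √607,407,543 ≈ 24,645.6

≈ 24650 RPM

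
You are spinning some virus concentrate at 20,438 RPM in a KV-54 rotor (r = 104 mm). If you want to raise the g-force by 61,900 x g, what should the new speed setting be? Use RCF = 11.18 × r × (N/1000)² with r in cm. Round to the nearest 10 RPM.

30820 RPM

r = 104 mm = 10.4 cm
Current RCF = 11.18 × 10.4 × (20.438)² = 11.18 × 10.4 × 417.711844 ≈ 48,568.2 × g
Target RCF = 48,568.2 + 61,900 = 110,468.2 × g
(N/1000)² = 110,468.2 / 116.272 = 950.0843
N = 1000 × √950.0843 ≈ 30,823.4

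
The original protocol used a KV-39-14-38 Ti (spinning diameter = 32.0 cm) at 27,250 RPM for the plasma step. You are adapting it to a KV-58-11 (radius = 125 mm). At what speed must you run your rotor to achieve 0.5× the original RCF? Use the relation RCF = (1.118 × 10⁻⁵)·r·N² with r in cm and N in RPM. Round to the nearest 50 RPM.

Original rotor: r = 32.0 / 2 = 16 cm
RCF_original = 1.118 × 10⁻⁵ × 16 × (27250)² = 1.118 × 10⁻⁵ × 16 × 742,562,500 ≈ 132,829.6 × g
Target RCF = 0.5 × 132,829.6 ≈ 66,414.8 × g
Your rotor: r = 125 mm = 12.5 cm
66,414.8 = 1.118 × 10⁻⁵ × 12.5 × N²
N² = 66,414.8 / (13.975 × 10⁻⁵) = 475,240,072
N ≈ √475,240,072 ≈ 21,800.0

≈ 21800 RPM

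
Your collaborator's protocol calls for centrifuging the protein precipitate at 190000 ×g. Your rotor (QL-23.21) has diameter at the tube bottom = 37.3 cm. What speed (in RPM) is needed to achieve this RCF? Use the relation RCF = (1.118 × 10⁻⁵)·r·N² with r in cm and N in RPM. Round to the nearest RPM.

30187 RPM

r = 37.3 / 2 = 18.65 cm
RCF = 1.118 × 10⁻⁵ × r × N²
190,000 = 1.118 × 10⁻⁵ × 18.65 × N²
N² = 190,000 / (20.8507 × 10⁻⁵) = 911,240,390
N ≈ √911,240,390 ≈ 30,186.8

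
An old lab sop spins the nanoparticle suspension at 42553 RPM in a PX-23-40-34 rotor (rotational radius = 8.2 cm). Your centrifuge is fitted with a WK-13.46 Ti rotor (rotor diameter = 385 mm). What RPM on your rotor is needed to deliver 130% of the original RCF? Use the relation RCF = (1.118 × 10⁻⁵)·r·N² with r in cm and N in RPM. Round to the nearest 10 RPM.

31670 RPM

RCF_original = 1.118 × 10⁻⁵ × 8.2 × (42553)² = 1.118 × 10⁻⁵ × 8.2 × 1,810,757,809 ≈ 166,003 × g
Target RCF = 1.3 × 166,003 ≈ 215,803.9 × g
Your rotor: r = 385 mm / 2 = 192.5 mm = 19.25 cm
215,803.9 = 1.118 × 10⁻⁵ × 19.25 × N²
N² = 215,803.9 / (21.5215 × 10⁻⁵) = 1,002,736,333
N ≈ √1,002,736,333 ≈ 31,666.0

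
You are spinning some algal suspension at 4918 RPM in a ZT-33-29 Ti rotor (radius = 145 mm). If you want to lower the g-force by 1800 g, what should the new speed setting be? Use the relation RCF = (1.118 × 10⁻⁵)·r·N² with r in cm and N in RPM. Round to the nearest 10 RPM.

N₂ ≈ 3620 RPM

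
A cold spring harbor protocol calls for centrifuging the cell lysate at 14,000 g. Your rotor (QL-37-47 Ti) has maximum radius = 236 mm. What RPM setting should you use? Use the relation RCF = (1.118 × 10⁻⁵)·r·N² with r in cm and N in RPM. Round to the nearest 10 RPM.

≈ 7280 RPM

r = 236 mm = 23.6 cm
14,000 = 1.118 × 10⁻⁵ × 23.6 × N²
N² = 14,000 / (26.3848 × 10⁻⁵) = 53,060,853
N ≈ √53,060,853 ≈ 7,284.3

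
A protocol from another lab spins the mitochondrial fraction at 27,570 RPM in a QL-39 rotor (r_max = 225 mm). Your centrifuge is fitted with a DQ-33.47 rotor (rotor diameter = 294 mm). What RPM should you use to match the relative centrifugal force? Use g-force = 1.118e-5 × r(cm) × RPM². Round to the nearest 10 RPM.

Original rotor: r = 225 mm = 22.5 cm
RCF = 1.118 × 10⁻⁵ × r × N²
RCF_original = 1.118 × 10⁻⁵ × 22.5 × (27570)² = 1.118 × 10⁻⁵ × 22.5 × 760,104,900 ≈ 191,204.4 × g
Your rotor: r = 294 mm / 2 = 147 mm = 14.7 cm
191,204.4 = 1.118 × 10⁻⁵ × 14.7 × N²
N² = 191,204.4 / (16.4346 × 10⁻⁵) = 1,163,425,943
N ≈ √1,163,425,943 ≈ 34,109.0

≈ 34110 RPM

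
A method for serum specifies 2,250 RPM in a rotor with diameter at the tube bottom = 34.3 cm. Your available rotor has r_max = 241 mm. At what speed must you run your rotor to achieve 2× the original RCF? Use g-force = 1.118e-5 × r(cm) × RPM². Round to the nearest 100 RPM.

2700 RPM

Original rotor: r = 34.3 / 2 = 17.15 cm
RCF_original = 1.118 × 10⁻⁵ × 17.15 × (2250)² = 1.118 × 10⁻⁵ × 17.15 × 5,062,500 ≈ 970.7 × g
Target RCF = 2 × 970.7 ≈ 1,941.4 × g
Your rotor: r = 241 mm = 24.1 cm
1,941.4 = 1.118 × 10⁻⁵ × 24.1 × N²
N² = 1,941.4 / (26.9438 × 10⁻⁵) = 7,205,368
N ≈ √7,205,368 ≈ 2,684.3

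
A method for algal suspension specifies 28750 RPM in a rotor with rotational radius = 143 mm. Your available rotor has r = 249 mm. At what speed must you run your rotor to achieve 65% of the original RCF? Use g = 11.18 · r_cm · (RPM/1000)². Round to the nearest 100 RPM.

≈ 17600 RPM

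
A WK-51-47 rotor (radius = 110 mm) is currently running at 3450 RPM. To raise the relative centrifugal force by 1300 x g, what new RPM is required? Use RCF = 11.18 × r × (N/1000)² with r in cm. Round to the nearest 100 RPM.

≈ 4700 RPM

r = 110 mm = 11.0 cm
Current RCF = 11.18 × 11 × (3.45)² = 11.18 × 11 × 11.9025 ≈ 1,463.8 × g
Target RCF = 1,463.8 + 1,300 = 2,763.8 × g
(N/1000)² = 2,763.8 / 122.98 = 22.47357
N = 1000 × √22.47357 ≈ 4,740.6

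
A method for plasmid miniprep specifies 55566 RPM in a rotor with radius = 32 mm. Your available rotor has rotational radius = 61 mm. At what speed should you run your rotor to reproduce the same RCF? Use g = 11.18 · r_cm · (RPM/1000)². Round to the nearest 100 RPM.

40200 RPM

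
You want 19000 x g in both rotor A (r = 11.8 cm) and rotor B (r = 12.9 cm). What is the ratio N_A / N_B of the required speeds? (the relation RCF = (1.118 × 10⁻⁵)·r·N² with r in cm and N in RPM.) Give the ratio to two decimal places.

1.05

At fixed RCF, N ∝ 1/√r, so N_A/N_B = √(r_B/r_A) = √(12.9/11.8) = √1.093220 = 1.0456.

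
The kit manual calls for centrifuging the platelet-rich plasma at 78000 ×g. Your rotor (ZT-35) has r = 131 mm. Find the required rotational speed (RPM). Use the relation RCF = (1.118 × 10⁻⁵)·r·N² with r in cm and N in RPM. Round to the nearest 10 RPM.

23080 RPM

r = 131 mm = 13.1 cm
78,000 = 1.118 × 10⁻⁵ × 13.1 × N²
N² = 78,000 / (14.6458 × 10⁻⁵) = 532,575,892
N ≈ √532,575,892 ≈ 23,077.6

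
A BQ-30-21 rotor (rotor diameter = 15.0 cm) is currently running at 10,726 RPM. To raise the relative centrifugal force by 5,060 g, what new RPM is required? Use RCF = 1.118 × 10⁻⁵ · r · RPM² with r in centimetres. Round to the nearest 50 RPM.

N₂ ≈ 13250 RPM

r = 15.0 / 2 = 7.5 cm
Current RCF = 1.118 × 10⁻⁵ × 7.5 × (10726)² = 1.118 × 10⁻⁵ × 7.5 × 115,047,076 ≈ 9,646.7 × g
Target RCF = 9,646.7 + 5,060 = 14,706.7 × g
N² = 14,706.7 / (8.385 × 10⁻⁵) = 175,392,964
N ≈ √175,392,964 ≈ 13,243.6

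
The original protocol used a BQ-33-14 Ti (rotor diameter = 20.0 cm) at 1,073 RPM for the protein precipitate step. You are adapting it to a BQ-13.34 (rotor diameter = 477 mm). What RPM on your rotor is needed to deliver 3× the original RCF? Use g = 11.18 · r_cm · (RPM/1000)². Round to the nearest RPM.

1203 RPM

Original rotor: r = 20.0 / 2 = 10 cm
RCF_original = 11.18 × 10 × (1.073)² = 11.18 × 10 × 1.151329 ≈ 128.7 × g
Target RCF = 3 × 128.7 ≈ 386.1 × g
Your rotor: r = 477 mm / 2 = 238.5 mm = 23.85 cm
386.1 = 11.18 × 23.85 × (N/1000)²
(N/1000)² = 386.1 / 266.643 = 1.448004
N = 1000 × √1.448004 ≈ 1,203.3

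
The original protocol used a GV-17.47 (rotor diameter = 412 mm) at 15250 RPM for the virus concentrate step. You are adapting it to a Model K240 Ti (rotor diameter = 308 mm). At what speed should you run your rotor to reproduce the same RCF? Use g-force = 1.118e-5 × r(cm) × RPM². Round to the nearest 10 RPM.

≈ 17640 RPM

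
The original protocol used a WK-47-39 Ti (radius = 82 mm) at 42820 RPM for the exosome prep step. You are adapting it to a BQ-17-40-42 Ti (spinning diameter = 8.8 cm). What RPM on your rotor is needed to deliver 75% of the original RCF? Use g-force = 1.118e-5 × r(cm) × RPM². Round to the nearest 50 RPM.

50600 RPM

Original rotor: r = 82 mm = 8.2 cm
RCF_original = 1.118 × 10⁻⁵ × 8.2 × (42820)² = 1.118 × 10⁻⁵ × 8.2 × 1,833,552,400 ≈ 168,092.7 × g
Target RCF = 0.75 × 168,092.7 ≈ 126,069.5 × g
Your rotor: r = 8.8 / 2 = 4.4 cm
126,069.5 = 1.118 × 10⁻⁵ × 4.4 × N²
N² = 126,069.5 / (4.9192 × 10⁻⁵) = 2,562,804,928
N ≈ √2,562,804,928 ≈ 50,624.2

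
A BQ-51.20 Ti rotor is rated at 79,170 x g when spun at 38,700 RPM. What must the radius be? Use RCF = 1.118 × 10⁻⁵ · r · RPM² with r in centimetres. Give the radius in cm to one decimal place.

r ≈ 4.7 cm

79170 = 1.118 × 10⁻⁵ × r × (38700)²
r = 79170 / (1.118 × 10⁻⁵ × 1,497,690,000) = 79170 / 16744.17 ≈ 4.728 cm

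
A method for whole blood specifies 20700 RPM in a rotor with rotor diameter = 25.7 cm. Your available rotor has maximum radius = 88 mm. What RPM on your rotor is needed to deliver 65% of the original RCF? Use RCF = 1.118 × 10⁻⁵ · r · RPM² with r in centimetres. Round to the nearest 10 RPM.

≈ 20170 RPM

Original rotor: r = 25.7 / 2 = 12.85 cm
RCF_original = 1.118 × 10⁻⁵ × 12.85 × (20700)² = 1.118 × 10⁻⁵ × 12.85 × 428,490,000 ≈ 61,558.2 × g
Target RCF = 0.65 × 61,558.2 ≈ 40,012.8 × g
Your rotor: r = 88 mm = 8.8 cm
40,012.8 = 1.118 × 10⁻⁵ × 8.8 × N²
N² = 40,012.8 / (9.8384 × 10⁻⁵) = 406,700,276
N ≈ √406,700,276 ≈ 20,166.8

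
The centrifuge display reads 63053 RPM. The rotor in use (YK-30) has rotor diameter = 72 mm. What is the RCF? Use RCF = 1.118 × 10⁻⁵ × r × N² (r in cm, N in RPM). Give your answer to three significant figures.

r = 72 mm / 2 = 36 mm = 3.6 cm
RCF = 1.118 × 10⁻⁵ × r × N²
RCF = 1.118 × 10⁻⁵ × 3.6 × (63053)² = 1.118 × 10⁻⁵ × 3.6 × 3,975,680,809 ≈ 160,013.2 × g

RCF ≈ 160000 g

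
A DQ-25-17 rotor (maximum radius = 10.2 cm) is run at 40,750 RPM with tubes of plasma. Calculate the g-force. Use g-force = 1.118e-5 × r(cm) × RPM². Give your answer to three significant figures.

RCF = 1.118 × 10⁻⁵ × 10.2 × (40750)² = 1.118 × 10⁻⁵ × 10.2 × 1,660,562,500 ≈ 189,363.9 × g

≈ 189000 × g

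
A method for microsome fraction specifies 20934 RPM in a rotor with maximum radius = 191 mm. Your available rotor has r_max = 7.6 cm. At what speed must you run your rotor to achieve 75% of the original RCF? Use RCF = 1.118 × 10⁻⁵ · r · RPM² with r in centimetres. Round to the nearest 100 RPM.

28700 RPM

Original rotor: r = 191 mm = 19.1 cm
RCF = 1.118 × 10⁻⁵ × r × N²
RCF_original = 1.118 × 10⁻⁵ × 19.1 × (20934)² = 1.118 × 10⁻⁵ × 19.1 × 438,232,356 ≈ 93,579.3 × g
Target RCF = 0.75 × 93,579.3 ≈ 70,184.5 × g
70,184.5 = 1.118 × 10⁻⁵ × 7.6 × N²
N² = 70,184.5 / (8.4968 × 10⁻⁵) = 826,010,969
N ≈ √826,010,969 ≈ 28,740.4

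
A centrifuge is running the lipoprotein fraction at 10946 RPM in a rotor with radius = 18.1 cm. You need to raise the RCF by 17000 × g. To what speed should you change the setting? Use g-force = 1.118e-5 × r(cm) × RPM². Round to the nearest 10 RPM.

≈ 14280 RPM

Current RCF = 1.118 × 10⁻⁵ × 18.1 × (10946)² = 1.118 × 10⁻⁵ × 18.1 × 119,814,916 ≈ 24,245.5 × g
Target RCF = 24,245.5 + 17,000 = 41,245.5 × g
N² = 41,245.5 / (20.2358 × 10⁻⁵) = 203,824,410
N ≈ √203,824,410 ≈ 14,276.7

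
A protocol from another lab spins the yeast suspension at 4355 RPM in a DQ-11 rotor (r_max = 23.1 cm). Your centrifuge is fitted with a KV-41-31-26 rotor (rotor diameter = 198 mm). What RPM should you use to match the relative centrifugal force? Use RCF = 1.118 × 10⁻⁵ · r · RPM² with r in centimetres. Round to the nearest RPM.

RCF_original = 1.118 × 10⁻⁵ × 23.1 × (4355)² = 1.118 × 10⁻⁵ × 23.1 × 18,966,025 ≈ 4,898.1 × g
Your rotor: r = 198 mm / 2 = 99 mm = 9.9 cm
4,898.1 = 1.118 × 10⁻⁵ × 9.9 × N²
N² = 4,898.1 / (11.0682 × 10⁻⁵) = 44,253,808
N ≈ √44,253,808 ≈ 6,652.4

≈ 6652 RPM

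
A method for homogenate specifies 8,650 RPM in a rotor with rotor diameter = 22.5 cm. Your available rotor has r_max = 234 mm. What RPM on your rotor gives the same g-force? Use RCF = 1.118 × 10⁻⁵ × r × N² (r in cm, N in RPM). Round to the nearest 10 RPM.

Original rotor: r = 22.5 / 2 = 11.25 cm
RCF_original = 1.118 × 10⁻⁵ × 11.25 × (8650)² = 1.118 × 10⁻⁵ × 11.25 × 74,822,500 ≈ 9,410.8 × g
Your rotor: r = 234 mm = 23.4 cm
9,410.8 = 1.118 × 10⁻⁵ × 23.4 × N²
N² = 9,410.8 / (26.1612 × 10⁻⁵) = 35,972,356
N ≈ √35,972,356 ≈ 5,997.7

6000 RPM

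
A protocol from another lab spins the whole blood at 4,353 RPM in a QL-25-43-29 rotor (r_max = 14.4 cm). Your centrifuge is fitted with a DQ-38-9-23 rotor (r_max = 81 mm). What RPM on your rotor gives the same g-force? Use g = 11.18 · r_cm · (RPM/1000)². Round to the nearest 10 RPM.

≈ 5800 RPM

RCF_original = 11.18 × 14.4 × (4.353)² = 11.18 × 14.4 × 18.948609 ≈ 3,050.6 × g
Your rotor: r = 81 mm = 8.1 cm
3,050.6 = 11.18 × 8.1 × (N/1000)²
(N/1000)² = 3,050.6 / 90.558 = 33.6867
N = 1000 × √33.6867 ≈ 5,804.0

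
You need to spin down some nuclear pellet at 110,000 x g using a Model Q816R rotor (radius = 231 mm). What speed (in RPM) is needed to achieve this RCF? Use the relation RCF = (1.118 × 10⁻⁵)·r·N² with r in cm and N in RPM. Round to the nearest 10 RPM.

r = 231 mm = 23.1 cm
110,000 = 1.118 × 10⁻⁵ × 23.1 × N²
N² = 110,000 / (25.8258 × 10⁻⁵) = 425,930,658
N ≈ √425,930,658 ≈ 20,638.1

20640 RPM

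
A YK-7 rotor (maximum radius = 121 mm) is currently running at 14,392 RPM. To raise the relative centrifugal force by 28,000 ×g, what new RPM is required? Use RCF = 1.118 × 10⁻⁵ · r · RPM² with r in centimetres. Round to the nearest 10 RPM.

≈ 20350 RPM

r = 121 mm = 12.1 cm
Current RCF = 1.118 × 10⁻⁵ × 12.1 × (14392)² = 1.118 × 10⁻⁵ × 12.1 × 207,129,664 ≈ 28,020.1 × g
Target RCF = 28,020.1 + 28,000 = 56,020.1 × g
N² = 56,020.1 / (13.5278 × 10⁻⁵) = 414,110,942
N ≈ √414,110,942 ≈ 20,349.7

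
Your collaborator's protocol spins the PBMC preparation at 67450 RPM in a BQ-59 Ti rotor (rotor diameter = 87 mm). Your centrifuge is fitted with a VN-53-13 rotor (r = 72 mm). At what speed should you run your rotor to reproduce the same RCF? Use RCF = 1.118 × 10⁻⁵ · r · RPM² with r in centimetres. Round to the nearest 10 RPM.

≈ 52430 RPM

Original rotor: r = 87 mm / 2 = 43.5 mm = 4.35 cm
RCF = 1.118 × 10⁻⁵ × r × N²
RCF_original = 1.118 × 10⁻⁵ × 4.35 × (67450)² = 1.118 × 10⁻⁵ × 4.35 × 4,549,502,500 ≈ 221,256 × g
Your rotor: r = 72 mm = 7.2 cm
221,256 = 1.118 × 10⁻⁵ × 7.2 × N²
N² = 221,256 / (8.0496 × 10⁻⁵) = 2,748,658,318
N ≈ √2,748,658,318 ≈ 52,427.6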